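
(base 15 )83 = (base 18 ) 6F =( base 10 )123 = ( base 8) 173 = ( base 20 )63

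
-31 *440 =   -  13640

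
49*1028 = 50372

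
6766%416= 110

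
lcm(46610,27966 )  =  139830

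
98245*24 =2357880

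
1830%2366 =1830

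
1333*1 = 1333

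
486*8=3888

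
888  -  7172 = -6284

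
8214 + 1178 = 9392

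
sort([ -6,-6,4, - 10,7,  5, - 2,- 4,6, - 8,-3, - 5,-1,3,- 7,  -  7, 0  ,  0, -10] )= [  -  10,  -  10,-8, - 7, - 7,-6, - 6, - 5,-4, - 3,-2, - 1, 0, 0,3, 4,5,6, 7] 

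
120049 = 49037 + 71012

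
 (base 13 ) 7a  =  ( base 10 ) 101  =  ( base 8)145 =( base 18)5B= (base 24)45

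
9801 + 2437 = 12238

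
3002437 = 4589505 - 1587068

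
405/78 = 135/26 = 5.19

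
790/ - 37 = - 790/37 = - 21.35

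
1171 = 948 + 223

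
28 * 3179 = 89012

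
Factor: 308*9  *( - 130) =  - 2^3 * 3^2 * 5^1*7^1*11^1*13^1 =- 360360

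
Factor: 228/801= 2^2*3^(-1 ) * 19^1*89^ (-1) = 76/267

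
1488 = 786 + 702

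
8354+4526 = 12880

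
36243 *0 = 0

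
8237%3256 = 1725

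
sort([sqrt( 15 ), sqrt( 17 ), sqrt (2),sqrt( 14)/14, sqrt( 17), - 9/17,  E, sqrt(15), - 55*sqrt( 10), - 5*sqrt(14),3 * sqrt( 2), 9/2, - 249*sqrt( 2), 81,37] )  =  [ - 249*sqrt(2), - 55 * sqrt( 10),-5*sqrt( 14 ), - 9/17,sqrt(14) /14, sqrt( 2),E,sqrt( 15 ),  sqrt(15), sqrt ( 17),sqrt(17),3  *sqrt( 2) , 9/2, 37, 81] 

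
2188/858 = 2  +  236/429  =  2.55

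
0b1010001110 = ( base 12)466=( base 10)654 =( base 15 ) 2D9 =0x28e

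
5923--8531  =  14454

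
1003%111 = 4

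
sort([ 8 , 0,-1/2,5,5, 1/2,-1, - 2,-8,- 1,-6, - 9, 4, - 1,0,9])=[-9 ,- 8, -6,  -  2, - 1,  -  1, - 1, - 1/2, 0, 0,1/2, 4,5, 5, 8, 9] 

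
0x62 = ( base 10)98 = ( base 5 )343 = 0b1100010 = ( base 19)53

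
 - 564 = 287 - 851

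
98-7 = 91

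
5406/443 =12 + 90/443 = 12.20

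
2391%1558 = 833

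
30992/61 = 508 +4/61 = 508.07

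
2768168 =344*8047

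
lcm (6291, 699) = 6291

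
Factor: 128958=2^1 * 3^1*21493^1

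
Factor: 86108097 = 3^1*1201^1*23899^1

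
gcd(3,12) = 3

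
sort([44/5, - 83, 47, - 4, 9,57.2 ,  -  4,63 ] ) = [ - 83 , - 4, - 4, 44/5, 9, 47 , 57.2,63]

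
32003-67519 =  - 35516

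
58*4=232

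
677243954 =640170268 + 37073686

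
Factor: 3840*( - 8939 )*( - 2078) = 71328929280=2^9*3^1*5^1*7^1*1039^1*1277^1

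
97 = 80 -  - 17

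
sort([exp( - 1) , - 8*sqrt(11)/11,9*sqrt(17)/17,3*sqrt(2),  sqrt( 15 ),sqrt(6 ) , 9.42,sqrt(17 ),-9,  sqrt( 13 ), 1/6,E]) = [ - 9, - 8*sqrt(11 )/11,1/6, exp( - 1), 9*sqrt(17) /17,sqrt(6 ),  E,sqrt( 13),sqrt(15), sqrt( 17 ),3*sqrt(2),9.42 ] 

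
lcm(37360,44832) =224160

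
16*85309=1364944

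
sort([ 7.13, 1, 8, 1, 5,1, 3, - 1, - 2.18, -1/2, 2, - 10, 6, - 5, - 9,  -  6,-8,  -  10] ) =[ - 10, - 10, - 9, - 8, - 6,  -  5,- 2.18, - 1, - 1/2, 1, 1, 1,2,  3,  5,6,7.13,8] 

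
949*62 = 58838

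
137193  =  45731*3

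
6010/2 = 3005 =3005.00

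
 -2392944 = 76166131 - 78559075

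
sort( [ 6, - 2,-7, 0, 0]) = [  -  7, - 2, 0, 0,6 ]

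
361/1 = 361 = 361.00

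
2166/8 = 270  +  3/4 = 270.75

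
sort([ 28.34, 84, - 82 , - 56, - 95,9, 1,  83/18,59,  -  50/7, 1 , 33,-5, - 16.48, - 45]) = [ -95, - 82, - 56, - 45, - 16.48, - 50/7 , - 5,1 , 1,  83/18,9, 28.34,33,59,84 ] 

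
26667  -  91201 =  - 64534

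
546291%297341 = 248950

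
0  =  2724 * 0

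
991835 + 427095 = 1418930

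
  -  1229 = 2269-3498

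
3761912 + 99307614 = 103069526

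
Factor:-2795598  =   - 2^1*3^2  *13^2*919^1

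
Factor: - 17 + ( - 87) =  - 104 = -2^3*13^1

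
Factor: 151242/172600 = 2^( -2)*3^1*5^( - 2 )*7^1*13^1*277^1*863^( - 1 )=75621/86300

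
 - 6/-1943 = 6/1943 = 0.00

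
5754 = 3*1918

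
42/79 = 42/79 = 0.53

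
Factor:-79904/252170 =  - 2^4 * 5^ ( - 1)*11^1 * 151^( - 1 )*167^(-1 ) * 227^1 = - 39952/126085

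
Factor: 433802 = 2^1 *216901^1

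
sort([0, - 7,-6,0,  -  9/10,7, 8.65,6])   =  [-7, -6,- 9/10,0, 0, 6,  7, 8.65]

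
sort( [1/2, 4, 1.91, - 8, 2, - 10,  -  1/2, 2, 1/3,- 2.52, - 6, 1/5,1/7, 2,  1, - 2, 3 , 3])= [  -  10,-8 , - 6,-2.52, -2,-1/2, 1/7  ,  1/5, 1/3, 1/2, 1, 1.91, 2, 2,2, 3 , 3,4]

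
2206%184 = 182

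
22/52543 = 22/52543= 0.00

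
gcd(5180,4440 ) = 740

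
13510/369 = 13510/369 = 36.61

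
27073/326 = 27073/326 = 83.05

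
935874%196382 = 150346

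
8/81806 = 4/40903  =  0.00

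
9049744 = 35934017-26884273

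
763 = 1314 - 551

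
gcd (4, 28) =4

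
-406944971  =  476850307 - 883795278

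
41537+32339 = 73876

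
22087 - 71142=-49055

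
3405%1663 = 79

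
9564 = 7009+2555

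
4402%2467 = 1935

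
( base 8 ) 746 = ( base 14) 26a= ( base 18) 190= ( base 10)486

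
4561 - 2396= 2165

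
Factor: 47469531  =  3^1*15823177^1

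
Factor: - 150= - 2^1*3^1*5^2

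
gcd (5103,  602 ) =7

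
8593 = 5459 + 3134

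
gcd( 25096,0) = 25096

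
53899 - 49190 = 4709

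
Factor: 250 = 2^1*5^3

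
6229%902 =817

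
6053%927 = 491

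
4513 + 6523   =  11036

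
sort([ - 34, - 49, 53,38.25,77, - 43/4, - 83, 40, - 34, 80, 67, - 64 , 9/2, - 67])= [-83,  -  67, - 64,-49, - 34, - 34, - 43/4, 9/2, 38.25, 40,53, 67, 77, 80]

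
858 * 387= 332046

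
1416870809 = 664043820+752826989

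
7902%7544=358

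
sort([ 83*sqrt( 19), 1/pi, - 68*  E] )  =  [ - 68*E, 1/pi, 83*sqrt( 19)]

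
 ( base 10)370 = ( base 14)1c6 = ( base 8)562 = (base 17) 14D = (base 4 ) 11302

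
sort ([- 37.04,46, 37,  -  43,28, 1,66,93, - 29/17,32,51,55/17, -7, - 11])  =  [-43,  -  37.04, - 11,-7, - 29/17,  1, 55/17, 28,32,37, 46,51,66 , 93]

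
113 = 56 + 57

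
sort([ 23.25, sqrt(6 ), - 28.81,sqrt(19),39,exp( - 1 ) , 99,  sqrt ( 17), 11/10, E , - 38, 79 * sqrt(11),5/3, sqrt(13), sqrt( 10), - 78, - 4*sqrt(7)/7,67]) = [ - 78,  -  38, - 28.81, - 4*sqrt (7)/7,exp( - 1),11/10,5/3, sqrt(6 ),E,sqrt(10 ),sqrt (13), sqrt( 17) , sqrt(19 ),23.25,39, 67,99,79*sqrt(11)]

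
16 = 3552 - 3536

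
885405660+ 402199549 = 1287605209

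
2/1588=1/794=0.00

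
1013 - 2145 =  - 1132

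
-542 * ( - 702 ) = 380484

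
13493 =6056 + 7437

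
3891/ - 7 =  - 3891/7   =  - 555.86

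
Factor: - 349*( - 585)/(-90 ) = - 4537/2= - 2^(-1)*13^1*349^1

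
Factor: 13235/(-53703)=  - 3^(-5) *5^1*13^( - 1)*  17^( - 1)*2647^1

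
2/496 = 1/248 = 0.00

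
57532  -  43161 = 14371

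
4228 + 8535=12763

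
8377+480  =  8857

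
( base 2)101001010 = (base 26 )ci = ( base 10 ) 330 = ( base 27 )C6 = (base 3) 110020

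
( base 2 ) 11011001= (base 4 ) 3121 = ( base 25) 8H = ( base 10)217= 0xd9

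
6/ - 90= - 1 + 14/15 = - 0.07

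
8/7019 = 8/7019 = 0.00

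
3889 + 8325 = 12214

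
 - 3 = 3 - 6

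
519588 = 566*918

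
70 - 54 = 16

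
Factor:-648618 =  - 2^1  *  3^1*17^1*6359^1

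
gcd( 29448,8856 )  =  72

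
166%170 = 166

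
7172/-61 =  - 118 + 26/61 = -  117.57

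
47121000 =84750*556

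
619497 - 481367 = 138130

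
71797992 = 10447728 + 61350264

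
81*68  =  5508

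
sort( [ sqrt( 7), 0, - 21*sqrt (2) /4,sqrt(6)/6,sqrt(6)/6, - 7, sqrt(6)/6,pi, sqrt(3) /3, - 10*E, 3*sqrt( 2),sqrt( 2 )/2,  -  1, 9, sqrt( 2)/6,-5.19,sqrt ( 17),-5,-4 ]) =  [ - 10*E, - 21 * sqrt( 2)/4, - 7,-5.19, - 5  , - 4, - 1, 0, sqrt( 2 ) /6, sqrt(6)/6, sqrt( 6 ) /6,sqrt(6)/6,sqrt(3)/3, sqrt( 2)/2, sqrt(7 ), pi,sqrt ( 17), 3*sqrt( 2),9]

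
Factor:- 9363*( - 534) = 4999842 = 2^1*3^2 * 89^1*3121^1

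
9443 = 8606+837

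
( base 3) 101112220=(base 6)55340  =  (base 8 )17014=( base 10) 7692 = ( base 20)j4c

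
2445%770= 135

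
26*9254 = 240604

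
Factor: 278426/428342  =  17^1*19^1*61^( - 1) * 431^1*3511^ ( - 1) = 139213/214171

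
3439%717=571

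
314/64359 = 314/64359 = 0.00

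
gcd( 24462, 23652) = 162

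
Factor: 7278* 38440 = 279766320 = 2^4*3^1*5^1*31^2*1213^1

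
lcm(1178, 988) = 30628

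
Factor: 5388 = 2^2*3^1*449^1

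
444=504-60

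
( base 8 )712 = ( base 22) ki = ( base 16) 1CA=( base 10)458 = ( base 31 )eo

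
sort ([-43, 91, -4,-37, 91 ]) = [  -  43, - 37, - 4, 91, 91] 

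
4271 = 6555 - 2284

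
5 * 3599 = 17995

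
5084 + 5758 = 10842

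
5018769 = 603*8323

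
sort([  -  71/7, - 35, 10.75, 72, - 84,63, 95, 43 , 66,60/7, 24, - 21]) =[ - 84,-35, - 21,  -  71/7,60/7, 10.75, 24, 43, 63 , 66,  72,95 ] 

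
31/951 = 31/951 = 0.03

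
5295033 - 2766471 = 2528562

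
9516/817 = 11 + 529/817=11.65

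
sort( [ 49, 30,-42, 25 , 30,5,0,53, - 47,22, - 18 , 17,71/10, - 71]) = [ - 71, - 47,-42, - 18  ,  0,5, 71/10,17,22,25, 30,30 , 49,53]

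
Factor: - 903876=  -  2^2 *3^1*75323^1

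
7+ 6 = 13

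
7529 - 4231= 3298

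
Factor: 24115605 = 3^1* 5^1*17^2 *5563^1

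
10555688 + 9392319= 19948007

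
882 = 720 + 162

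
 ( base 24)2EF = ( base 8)2737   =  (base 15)6A3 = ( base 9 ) 2050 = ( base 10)1503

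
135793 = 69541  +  66252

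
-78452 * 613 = -48091076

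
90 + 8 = 98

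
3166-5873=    - 2707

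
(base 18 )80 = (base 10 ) 144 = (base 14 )a4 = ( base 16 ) 90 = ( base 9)170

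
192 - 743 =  - 551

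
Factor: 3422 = 2^1*29^1*59^1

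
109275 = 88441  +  20834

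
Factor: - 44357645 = -5^1*811^1* 10939^1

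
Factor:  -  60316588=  - 2^2*15079147^1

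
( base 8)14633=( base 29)7N1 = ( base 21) EI3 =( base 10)6555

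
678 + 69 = 747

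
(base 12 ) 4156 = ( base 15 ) 219c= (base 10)7122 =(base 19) 10DG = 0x1BD2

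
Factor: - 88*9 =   -  792 = - 2^3*3^2*11^1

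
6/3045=2/1015 = 0.00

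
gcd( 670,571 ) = 1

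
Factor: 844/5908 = 1/7 =7^ ( - 1 ) 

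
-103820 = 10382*( -10 )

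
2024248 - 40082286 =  - 38058038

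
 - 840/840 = - 1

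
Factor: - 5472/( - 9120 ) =3^1*5^( - 1) = 3/5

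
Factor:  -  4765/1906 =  -2^(-1) * 5^1 = -5/2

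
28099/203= 28099/203  =  138.42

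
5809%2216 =1377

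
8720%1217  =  201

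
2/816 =1/408 = 0.00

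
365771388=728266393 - 362495005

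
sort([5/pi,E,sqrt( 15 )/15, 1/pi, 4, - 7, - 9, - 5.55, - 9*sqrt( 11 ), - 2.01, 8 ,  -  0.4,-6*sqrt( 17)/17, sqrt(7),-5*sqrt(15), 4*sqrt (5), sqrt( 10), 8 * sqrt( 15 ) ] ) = [ - 9*sqrt(11), - 5 * sqrt( 15), - 9, -7 , - 5.55, - 2.01,  -  6 *sqrt( 17)/17, - 0.4, sqrt( 15)/15 , 1/pi,5/pi, sqrt(7 ),  E, sqrt( 10 ) , 4, 8, 4*sqrt( 5), 8*sqrt( 15)]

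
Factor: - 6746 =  - 2^1*3373^1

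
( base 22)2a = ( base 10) 54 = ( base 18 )30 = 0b110110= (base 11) 4A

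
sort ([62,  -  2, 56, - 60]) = [ - 60, -2,56, 62]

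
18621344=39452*472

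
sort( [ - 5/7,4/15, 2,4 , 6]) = [  -  5/7 , 4/15, 2 , 4, 6 ] 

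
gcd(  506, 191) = 1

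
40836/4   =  10209  =  10209.00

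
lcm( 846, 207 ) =19458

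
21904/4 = 5476 = 5476.00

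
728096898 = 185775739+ 542321159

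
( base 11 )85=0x5d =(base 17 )58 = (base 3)10110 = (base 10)93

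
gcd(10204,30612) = 10204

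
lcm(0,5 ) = 0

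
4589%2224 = 141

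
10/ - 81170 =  - 1/8117 = - 0.00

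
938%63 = 56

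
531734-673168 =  - 141434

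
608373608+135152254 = 743525862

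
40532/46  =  20266/23 = 881.13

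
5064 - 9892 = -4828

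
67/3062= 67/3062 =0.02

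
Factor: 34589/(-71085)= - 3^ (  -  1)*5^(-1 )* 7^ (  -  1 )*677^(-1)*34589^1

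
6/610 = 3/305 = 0.01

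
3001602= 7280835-4279233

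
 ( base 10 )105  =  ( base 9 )126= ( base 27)3o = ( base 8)151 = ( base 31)3c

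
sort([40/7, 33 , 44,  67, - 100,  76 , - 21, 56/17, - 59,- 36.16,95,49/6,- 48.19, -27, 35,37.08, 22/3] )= [ - 100, - 59, - 48.19,-36.16, - 27, -21 , 56/17,40/7, 22/3, 49/6, 33,35,37.08,  44,  67,76,95]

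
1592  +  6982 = 8574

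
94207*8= 753656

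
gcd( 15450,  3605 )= 515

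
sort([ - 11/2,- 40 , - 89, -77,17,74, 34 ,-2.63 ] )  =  [-89 , - 77, - 40, - 11/2, - 2.63,17,34,74 ]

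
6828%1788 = 1464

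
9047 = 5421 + 3626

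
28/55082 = 14/27541 = 0.00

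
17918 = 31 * 578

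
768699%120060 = 48339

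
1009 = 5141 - 4132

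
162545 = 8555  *19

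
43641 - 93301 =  - 49660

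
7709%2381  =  566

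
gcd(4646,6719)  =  1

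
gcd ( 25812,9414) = 18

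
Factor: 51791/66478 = 67/86=   2^( - 1)*43^( - 1 )*67^1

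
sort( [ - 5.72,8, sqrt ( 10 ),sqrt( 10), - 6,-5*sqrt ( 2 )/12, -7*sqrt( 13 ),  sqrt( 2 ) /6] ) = [ - 7*sqrt(13), - 6, - 5.72 , - 5 * sqrt(2 ) /12,sqrt( 2 ) /6, sqrt( 10),sqrt(10) , 8] 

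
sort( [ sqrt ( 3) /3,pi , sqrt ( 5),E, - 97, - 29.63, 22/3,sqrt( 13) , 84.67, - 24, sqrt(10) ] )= [ - 97, - 29.63, - 24, sqrt( 3 )/3, sqrt ( 5), E, pi,sqrt( 10 ),sqrt ( 13 ), 22/3,84.67]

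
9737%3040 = 617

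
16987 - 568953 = -551966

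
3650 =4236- 586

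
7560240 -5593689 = 1966551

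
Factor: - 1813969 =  - 1813969^1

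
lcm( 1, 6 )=6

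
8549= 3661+4888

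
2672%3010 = 2672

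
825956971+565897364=1391854335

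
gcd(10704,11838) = 6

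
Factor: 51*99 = 3^3*11^1*17^1 = 5049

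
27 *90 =2430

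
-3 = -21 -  - 18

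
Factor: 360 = 2^3*3^2 *5^1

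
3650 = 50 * 73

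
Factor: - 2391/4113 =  - 797/1371 = - 3^( - 1)* 457^( - 1)* 797^1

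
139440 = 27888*5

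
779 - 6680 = -5901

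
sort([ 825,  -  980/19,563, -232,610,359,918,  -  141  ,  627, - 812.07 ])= [ - 812.07,  -  232,-141, - 980/19,359,563,610,627, 825,918]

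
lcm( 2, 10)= 10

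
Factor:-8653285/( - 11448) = 2^( - 3 )*3^( -3)*5^1*53^(  -  1 )*1730657^1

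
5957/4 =5957/4 = 1489.25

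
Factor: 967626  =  2^1*3^5 * 11^1 *181^1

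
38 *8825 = 335350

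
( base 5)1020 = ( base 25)5a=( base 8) 207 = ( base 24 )5f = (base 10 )135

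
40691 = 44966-4275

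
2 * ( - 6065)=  - 12130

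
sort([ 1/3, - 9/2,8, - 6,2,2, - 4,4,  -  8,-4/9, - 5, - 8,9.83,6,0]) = [ - 8, - 8, - 6, - 5, - 9/2, - 4, - 4/9,0, 1/3,  2, 2,4 , 6,8 , 9.83 ]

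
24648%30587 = 24648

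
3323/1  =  3323=3323.00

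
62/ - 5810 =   -  1 + 2874/2905 =- 0.01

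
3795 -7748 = - 3953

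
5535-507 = 5028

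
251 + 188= 439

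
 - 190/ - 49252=95/24626 = 0.00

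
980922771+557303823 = 1538226594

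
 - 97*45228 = - 4387116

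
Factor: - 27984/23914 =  - 1272/1087 = - 2^3  *3^1*53^1* 1087^( - 1)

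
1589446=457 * 3478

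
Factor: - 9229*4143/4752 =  - 2^( - 4)*3^( - 2 ) * 839^1*1381^1 = - 1158659/144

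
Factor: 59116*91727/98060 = 5^( - 1)*29^1 * 3163^1*4903^( - 1)*14779^1=1355633333/24515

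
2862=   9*318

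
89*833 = 74137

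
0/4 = 0 = 0.00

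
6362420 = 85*74852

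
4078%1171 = 565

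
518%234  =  50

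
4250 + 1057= 5307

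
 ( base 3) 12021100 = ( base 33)3HF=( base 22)7KF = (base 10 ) 3843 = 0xF03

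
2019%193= 89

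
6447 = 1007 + 5440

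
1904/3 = 634 + 2/3 = 634.67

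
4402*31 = 136462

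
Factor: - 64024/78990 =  -2^2 *3^( - 1) *5^(-1)*53^1*151^1*  2633^( - 1 ) = -  32012/39495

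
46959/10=4695  +  9/10 = 4695.90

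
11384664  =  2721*4184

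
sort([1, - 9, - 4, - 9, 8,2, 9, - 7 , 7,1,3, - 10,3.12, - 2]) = [-10  , - 9, - 9, -7, - 4, - 2 , 1,1, 2, 3,3.12, 7,8,9 ]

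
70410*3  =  211230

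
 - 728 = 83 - 811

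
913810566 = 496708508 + 417102058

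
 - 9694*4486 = - 43487284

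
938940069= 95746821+843193248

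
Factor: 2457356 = 2^2*11^1 * 55849^1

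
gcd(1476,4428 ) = 1476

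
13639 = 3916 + 9723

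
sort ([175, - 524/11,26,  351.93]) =[ - 524/11, 26,175,351.93]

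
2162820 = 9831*220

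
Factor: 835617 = 3^1*59^1*4721^1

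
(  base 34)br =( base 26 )FB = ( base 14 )209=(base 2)110010001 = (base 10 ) 401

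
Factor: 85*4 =340 = 2^2*5^1*17^1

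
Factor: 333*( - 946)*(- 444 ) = 2^3*3^3 * 11^1*37^2*43^1 = 139867992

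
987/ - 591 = - 329/197 = - 1.67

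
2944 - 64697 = -61753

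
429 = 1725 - 1296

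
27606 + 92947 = 120553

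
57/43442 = 57/43442 = 0.00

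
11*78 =858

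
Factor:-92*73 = -2^2*23^1*73^1=- 6716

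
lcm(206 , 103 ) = 206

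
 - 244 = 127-371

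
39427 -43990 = -4563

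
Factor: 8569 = 11^1*19^1*41^1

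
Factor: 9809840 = 2^4*5^1 * 47^1 * 2609^1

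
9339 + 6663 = 16002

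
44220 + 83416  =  127636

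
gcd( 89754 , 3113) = 1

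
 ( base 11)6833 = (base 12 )5252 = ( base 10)8990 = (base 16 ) 231e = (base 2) 10001100011110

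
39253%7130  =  3603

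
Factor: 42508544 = 2^8*13^1*53^1*241^1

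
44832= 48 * 934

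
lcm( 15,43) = 645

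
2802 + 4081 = 6883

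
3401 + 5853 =9254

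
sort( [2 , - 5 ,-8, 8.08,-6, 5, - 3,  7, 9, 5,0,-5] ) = [ -8, - 6, - 5,-5, -3, 0,2,5, 5 , 7, 8.08, 9]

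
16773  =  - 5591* ( - 3)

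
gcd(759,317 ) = 1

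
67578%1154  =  646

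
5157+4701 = 9858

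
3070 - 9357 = - 6287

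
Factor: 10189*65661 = 669019929 = 3^1*23^1*43^1*443^1* 509^1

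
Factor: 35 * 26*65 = 59150 = 2^1*5^2 * 7^1*13^2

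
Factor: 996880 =2^4* 5^1*17^1 * 733^1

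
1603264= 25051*64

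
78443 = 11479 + 66964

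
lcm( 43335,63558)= 953370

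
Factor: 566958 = 2^1*3^1 * 7^1*13499^1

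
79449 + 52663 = 132112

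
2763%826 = 285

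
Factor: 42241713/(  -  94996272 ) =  - 14080571/31665424 = - 2^( - 4)*7^( - 1 )*17^(- 1 ) * 16631^(-1)*14080571^1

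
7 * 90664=634648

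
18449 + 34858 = 53307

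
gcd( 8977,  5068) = 1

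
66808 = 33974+32834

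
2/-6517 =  -2/6517 = - 0.00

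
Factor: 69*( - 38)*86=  - 225492 = -2^2*3^1*19^1*23^1 * 43^1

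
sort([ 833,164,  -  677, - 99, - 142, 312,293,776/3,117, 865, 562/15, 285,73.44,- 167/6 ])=[ - 677, -142, - 99,  -  167/6,562/15, 73.44, 117 , 164, 776/3,285, 293,312,  833,865]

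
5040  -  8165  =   - 3125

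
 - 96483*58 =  - 5596014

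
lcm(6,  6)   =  6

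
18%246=18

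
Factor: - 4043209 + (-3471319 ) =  - 7514528 = - 2^5*7^1*33547^1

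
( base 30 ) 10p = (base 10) 925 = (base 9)1237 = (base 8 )1635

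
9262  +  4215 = 13477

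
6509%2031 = 416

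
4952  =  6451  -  1499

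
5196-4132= 1064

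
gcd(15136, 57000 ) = 8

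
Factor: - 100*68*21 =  -2^4 * 3^1*5^2*7^1*17^1 = - 142800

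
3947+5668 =9615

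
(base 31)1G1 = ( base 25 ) 288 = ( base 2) 10110110010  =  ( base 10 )1458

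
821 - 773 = 48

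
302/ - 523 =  - 302/523 =- 0.58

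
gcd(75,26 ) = 1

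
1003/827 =1003/827 =1.21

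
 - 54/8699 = -54/8699 = - 0.01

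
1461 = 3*487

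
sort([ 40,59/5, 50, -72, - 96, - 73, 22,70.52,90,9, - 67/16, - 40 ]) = [ - 96 , - 73,-72,-40,  -  67/16,9,59/5,22, 40,50,70.52,90 ]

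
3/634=3/634 = 0.00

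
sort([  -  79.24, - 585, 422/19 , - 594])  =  [ - 594, - 585, - 79.24, 422/19]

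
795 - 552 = 243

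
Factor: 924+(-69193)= - 233^1 *293^1= -68269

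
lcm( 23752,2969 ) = 23752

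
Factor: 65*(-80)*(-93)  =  2^4*3^1 * 5^2*13^1*31^1  =  483600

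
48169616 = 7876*6116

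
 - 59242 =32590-91832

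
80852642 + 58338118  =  139190760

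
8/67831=8/67831 = 0.00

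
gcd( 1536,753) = 3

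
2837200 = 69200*41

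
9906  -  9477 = 429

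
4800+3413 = 8213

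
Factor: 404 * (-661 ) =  - 267044 = -  2^2*101^1*661^1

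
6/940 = 3/470=0.01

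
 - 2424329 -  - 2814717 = 390388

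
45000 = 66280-21280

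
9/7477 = 9/7477 = 0.00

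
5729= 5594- - 135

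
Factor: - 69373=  - 173^1*401^1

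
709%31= 27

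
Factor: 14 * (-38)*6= - 3192  =  -2^3*3^1* 7^1*19^1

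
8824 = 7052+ 1772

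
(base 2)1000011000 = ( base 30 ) HQ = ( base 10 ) 536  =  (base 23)107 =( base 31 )H9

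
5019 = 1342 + 3677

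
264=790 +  - 526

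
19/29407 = 19/29407 = 0.00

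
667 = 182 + 485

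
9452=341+9111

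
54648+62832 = 117480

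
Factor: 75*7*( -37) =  - 3^1*5^2 *7^1*37^1 = - 19425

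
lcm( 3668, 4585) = 18340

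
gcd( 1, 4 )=1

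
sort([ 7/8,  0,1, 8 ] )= [0, 7/8,1,8] 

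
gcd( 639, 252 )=9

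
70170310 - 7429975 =62740335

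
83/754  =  83/754=0.11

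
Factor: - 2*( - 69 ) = 2^1*3^1*23^1 = 138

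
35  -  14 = 21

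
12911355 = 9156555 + 3754800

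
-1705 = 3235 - 4940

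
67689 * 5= 338445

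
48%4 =0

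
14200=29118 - 14918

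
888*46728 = 41494464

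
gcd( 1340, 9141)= 1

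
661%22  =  1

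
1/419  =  1/419 = 0.00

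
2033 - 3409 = -1376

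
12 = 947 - 935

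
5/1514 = 5/1514= 0.00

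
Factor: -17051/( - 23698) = 59/82 =2^( - 1) * 41^( - 1)*59^1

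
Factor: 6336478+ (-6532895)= - 13^1*29^1*521^1 =- 196417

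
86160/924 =7180/77 = 93.25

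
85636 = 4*21409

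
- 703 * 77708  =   - 54628724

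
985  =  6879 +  - 5894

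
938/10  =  469/5 = 93.80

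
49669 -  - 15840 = 65509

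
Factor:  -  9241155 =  - 3^3*5^1*7^2*11^1 *127^1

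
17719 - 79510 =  - 61791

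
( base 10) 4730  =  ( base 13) 21CB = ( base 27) 6D5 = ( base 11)3610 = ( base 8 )11172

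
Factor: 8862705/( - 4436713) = -3^2*5^1*23^1*61^( - 1)*8563^1*72733^(-1 ) 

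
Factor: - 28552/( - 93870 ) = 14276/46935 = 2^2*3^( - 2)*5^( - 1 )*7^( - 1 )*43^1*83^1*149^( - 1)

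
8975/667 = 13 + 304/667  =  13.46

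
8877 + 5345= 14222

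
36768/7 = 5252 + 4/7 = 5252.57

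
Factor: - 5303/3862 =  - 2^(  -  1 )*1931^(  -  1) * 5303^1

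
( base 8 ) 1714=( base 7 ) 2556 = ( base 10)972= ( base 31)10B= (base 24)1gc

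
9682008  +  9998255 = 19680263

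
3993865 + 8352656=12346521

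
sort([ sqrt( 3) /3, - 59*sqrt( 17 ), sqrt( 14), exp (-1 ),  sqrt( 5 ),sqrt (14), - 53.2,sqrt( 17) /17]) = [ -59 * sqrt (17), - 53.2,  sqrt( 17) /17,exp(- 1), sqrt( 3) /3,sqrt (5), sqrt( 14 ) , sqrt( 14)] 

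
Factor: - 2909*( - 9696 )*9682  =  2^6*3^1* 47^1 * 101^1*103^1*2909^1 = 273087238848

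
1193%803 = 390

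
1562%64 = 26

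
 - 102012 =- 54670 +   -  47342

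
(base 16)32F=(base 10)815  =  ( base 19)24h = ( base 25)17f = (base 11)681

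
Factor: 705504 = 2^5*3^1 *7349^1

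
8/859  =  8/859 = 0.01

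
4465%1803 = 859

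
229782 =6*38297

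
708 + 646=1354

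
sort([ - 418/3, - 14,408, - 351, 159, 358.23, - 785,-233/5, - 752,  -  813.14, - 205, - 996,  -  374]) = [  -  996, - 813.14, - 785, -752, - 374,- 351, - 205, - 418/3,-233/5, - 14, 159, 358.23, 408]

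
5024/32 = 157 = 157.00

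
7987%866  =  193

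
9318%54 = 30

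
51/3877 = 51/3877 = 0.01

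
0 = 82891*0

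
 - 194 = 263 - 457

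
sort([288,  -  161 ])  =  [  -  161,288 ]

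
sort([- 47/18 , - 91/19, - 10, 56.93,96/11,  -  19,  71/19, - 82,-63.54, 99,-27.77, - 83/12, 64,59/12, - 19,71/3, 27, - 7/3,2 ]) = [-82,  -  63.54, - 27.77, - 19,- 19, - 10, - 83/12, - 91/19, - 47/18,-7/3,2,71/19, 59/12,96/11,  71/3, 27,56.93,64,99 ] 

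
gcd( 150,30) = 30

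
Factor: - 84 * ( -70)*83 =488040 = 2^3*3^1*5^1 * 7^2*83^1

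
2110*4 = 8440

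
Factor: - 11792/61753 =-2^4*11^1*37^( - 1)*67^1*1669^( - 1) 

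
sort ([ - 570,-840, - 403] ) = [-840, - 570, - 403]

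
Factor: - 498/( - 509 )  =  2^1*3^1*83^1*509^ ( - 1)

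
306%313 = 306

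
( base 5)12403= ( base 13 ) 5A3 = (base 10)978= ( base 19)2d9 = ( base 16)3d2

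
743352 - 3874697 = -3131345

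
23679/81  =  877/3 = 292.33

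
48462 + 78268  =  126730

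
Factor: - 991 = - 991^1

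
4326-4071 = 255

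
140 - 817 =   -  677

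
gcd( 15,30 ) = 15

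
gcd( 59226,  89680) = 2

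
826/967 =826/967 = 0.85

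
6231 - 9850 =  - 3619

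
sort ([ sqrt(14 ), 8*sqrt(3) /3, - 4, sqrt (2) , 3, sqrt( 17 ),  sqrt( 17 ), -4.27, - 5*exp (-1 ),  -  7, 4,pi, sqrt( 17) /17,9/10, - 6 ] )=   [ - 7,  -  6, - 4.27, - 4, - 5*exp (  -  1), sqrt(17 )/17,9/10, sqrt(2 ),  3, pi, sqrt( 14 ) , 4, sqrt( 17), sqrt (17), 8*sqrt( 3)/3 ] 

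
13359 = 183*73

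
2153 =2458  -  305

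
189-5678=- 5489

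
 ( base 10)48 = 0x30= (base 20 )28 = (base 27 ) 1l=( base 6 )120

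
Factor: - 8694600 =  - 2^3*3^1*5^2 *43^1*  337^1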